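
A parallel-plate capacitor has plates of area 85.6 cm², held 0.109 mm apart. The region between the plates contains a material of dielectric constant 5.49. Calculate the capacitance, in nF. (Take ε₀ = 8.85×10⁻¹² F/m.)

A = 85.6 cm² = 8.56×10⁻³ m².
C = κε₀A/d = 5.49 × 8.85×10⁻¹² × 8.56×10⁻³ / 1.09×10⁻⁴ = 3.82×10⁻⁹ F.

C ≈ 3.82 nF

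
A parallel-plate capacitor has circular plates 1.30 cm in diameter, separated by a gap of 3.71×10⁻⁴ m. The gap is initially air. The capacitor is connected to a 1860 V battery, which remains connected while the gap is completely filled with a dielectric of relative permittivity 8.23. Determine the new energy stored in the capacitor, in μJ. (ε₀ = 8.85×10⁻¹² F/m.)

A = π(1.30/2 cm)² = 1.33×10⁻⁴ m².
Initially C₁ = ε₀A/d = 8.85×10⁻¹² × 1.33×10⁻⁴ / 3.71×10⁻⁴ = 3.17×10⁻¹² F.
U₁ = 5.48×10⁻⁶ J.
Battery connected ⇒ V is held fixed. C₂ = 8.23 C₁ and U = ½CV², so U₂/U₁ = C₂/C₁ = 8.23.
U₂ = 8.23 × 5.48×10⁻⁶ = 4.51×10⁻⁵ J.

45.1 μJ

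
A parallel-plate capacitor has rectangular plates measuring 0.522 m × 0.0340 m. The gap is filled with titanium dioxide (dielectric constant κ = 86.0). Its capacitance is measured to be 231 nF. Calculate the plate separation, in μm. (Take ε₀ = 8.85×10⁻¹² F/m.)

d ≈ 58.5 μm

A = 0.522 × 0.0340 m² = 1.77×10⁻² m².
d = κε₀A/C = 86.0 × 8.85×10⁻¹² × 1.77×10⁻² / 2.31×10⁻⁷ = 5.85×10⁻⁵ m.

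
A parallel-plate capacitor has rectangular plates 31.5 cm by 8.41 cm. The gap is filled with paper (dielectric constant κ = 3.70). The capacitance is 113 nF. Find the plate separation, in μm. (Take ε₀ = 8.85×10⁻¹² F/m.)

A = 31.5 × 8.41 cm² = 2.65×10⁻² m².
d = κε₀A/C = 3.70 × 8.85×10⁻¹² × 2.65×10⁻² / 1.13×10⁻⁷ = 7.68×10⁻⁶ m.

d ≈ 7.68 μm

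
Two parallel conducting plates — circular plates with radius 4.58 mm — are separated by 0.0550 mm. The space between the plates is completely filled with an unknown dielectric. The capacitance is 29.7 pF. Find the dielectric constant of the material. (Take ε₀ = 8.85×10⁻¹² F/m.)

A = π(4.58 mm)² = 6.59×10⁻⁵ m².
κ = Cd/(ε₀A) = 2.97×10⁻¹¹ × 5.50×10⁻⁵ / (8.85×10⁻¹² × 6.59×10⁻⁵) = 2.80.

κ ≈ 2.80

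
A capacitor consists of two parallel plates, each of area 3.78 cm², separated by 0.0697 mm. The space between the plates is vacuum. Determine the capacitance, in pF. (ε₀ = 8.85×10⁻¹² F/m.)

48.0 pF

A = 3.78 cm² = 3.78×10⁻⁴ m².
C = ε₀A/d = 8.85×10⁻¹² × 3.78×10⁻⁴ / 6.97×10⁻⁵ = 4.80×10⁻¹¹ F.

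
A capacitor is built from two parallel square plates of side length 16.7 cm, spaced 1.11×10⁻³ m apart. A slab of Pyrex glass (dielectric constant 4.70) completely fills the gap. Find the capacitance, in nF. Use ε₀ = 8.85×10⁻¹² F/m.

1.05 nF

A = (16.7 cm)² = 2.79×10⁻² m².
C = κε₀A/d = 4.70 × 8.85×10⁻¹² × 2.79×10⁻² / 1.11×10⁻³ = 1.05×10⁻⁹ F.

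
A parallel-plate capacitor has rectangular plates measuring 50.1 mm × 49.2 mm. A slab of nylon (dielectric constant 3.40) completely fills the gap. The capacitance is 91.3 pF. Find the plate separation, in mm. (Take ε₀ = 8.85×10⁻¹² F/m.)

d ≈ 0.812 mm

A = 50.1 × 49.2 mm² = 2.46×10⁻³ m².
d = κε₀A/C = 3.40 × 8.85×10⁻¹² × 2.46×10⁻³ / 9.13×10⁻¹¹ = 8.12×10⁻⁴ m.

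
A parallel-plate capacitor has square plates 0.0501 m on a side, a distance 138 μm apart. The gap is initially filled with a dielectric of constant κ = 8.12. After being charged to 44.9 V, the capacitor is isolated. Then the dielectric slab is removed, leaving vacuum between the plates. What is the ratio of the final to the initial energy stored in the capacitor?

Isolated ⇒ Q is held fixed.
C₂ = 0.123 C₁ and U = Q²/(2C), so U₂/U₁ = C₁/C₂ = 8.12.

U₂/U₁ ≈ 8.12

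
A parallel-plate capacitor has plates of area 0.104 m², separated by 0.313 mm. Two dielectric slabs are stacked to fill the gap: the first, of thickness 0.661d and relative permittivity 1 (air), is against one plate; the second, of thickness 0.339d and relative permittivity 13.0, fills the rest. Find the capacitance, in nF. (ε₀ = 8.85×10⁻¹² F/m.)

Stacked slabs ⇒ two capacitors in series, each with the full plate area.
C₁ = κ₁ε₀A/d₁ = 1.00 × 8.85×10⁻¹² × 0.104 / 2.07×10⁻⁴ = 4.45×10⁻⁹ F.
C₂ = κ₂ε₀A/d₂ = 13.0 × 8.85×10⁻¹² × 0.104 / 1.06×10⁻⁴ = 1.13×10⁻⁷ F.
C = (1/C₁ + 1/C₂)⁻¹ = 4.28×10⁻⁹ F.

C ≈ 4.28 nF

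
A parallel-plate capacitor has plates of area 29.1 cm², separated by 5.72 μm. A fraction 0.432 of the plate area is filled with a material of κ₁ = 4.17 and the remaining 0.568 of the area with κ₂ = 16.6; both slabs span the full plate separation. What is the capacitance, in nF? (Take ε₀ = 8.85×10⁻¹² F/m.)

C ≈ 50.6 nF

A = 29.1 cm² = 2.91×10⁻³ m².
Side-by-side slabs ⇒ two capacitors in parallel, each spanning the full gap.
C₁ = κ₁ε₀A₁/d = 4.17 × 8.85×10⁻¹² × 1.26×10⁻³ / 5.72×10⁻⁶ = 8.11×10⁻⁹ F.
C₂ = κ₂ε₀A₂/d = 16.6 × 8.85×10⁻¹² × 1.65×10⁻³ / 5.72×10⁻⁶ = 4.25×10⁻⁸ F.
C = C₁ + C₂ = 5.06×10⁻⁸ F.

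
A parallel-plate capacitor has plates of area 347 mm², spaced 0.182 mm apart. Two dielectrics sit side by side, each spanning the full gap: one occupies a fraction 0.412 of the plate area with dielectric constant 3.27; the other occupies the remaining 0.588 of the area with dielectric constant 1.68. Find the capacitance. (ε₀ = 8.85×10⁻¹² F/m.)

A = 347 mm² = 3.47×10⁻⁴ m².
Side-by-side slabs ⇒ two capacitors in parallel, each spanning the full gap.
C₁ = κ₁ε₀A₁/d = 3.27 × 8.85×10⁻¹² × 1.43×10⁻⁴ / 1.82×10⁻⁴ = 2.27×10⁻¹¹ F.
C₂ = κ₂ε₀A₂/d = 1.68 × 8.85×10⁻¹² × 2.04×10⁻⁴ / 1.82×10⁻⁴ = 1.67×10⁻¹¹ F.
C = C₁ + C₂ = 3.94×10⁻¹¹ F.

C ≈ 39.4 pF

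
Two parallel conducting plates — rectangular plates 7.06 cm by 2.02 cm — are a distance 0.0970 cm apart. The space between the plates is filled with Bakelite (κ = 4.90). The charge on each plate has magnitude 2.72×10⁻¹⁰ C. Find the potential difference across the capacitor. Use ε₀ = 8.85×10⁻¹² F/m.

V ≈ 4.27 V

A = 7.06 × 2.02 cm² = 1.43×10⁻³ m².
C = κε₀A/d = 4.90 × 8.85×10⁻¹² × 1.43×10⁻³ / 9.70×10⁻⁴ = 6.38×10⁻¹¹ F.
V = Q/C = 2.72×10⁻¹⁰ / 6.38×10⁻¹¹ = 4.27 V.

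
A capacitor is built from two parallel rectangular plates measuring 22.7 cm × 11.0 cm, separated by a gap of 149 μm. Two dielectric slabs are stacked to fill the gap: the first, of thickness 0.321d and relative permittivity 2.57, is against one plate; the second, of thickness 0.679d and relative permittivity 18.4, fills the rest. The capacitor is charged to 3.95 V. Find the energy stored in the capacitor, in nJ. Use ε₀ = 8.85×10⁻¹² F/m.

A = 22.7 × 11.0 cm² = 2.50×10⁻² m².
Stacked slabs ⇒ two capacitors in series, each with the full plate area.
C₁ = κ₁ε₀A/d₁ = 2.57 × 8.85×10⁻¹² × 2.50×10⁻² / 4.78×10⁻⁵ = 1.19×10⁻⁸ F.
C₂ = κ₂ε₀A/d₂ = 18.4 × 8.85×10⁻¹² × 2.50×10⁻² / 1.01×10⁻⁴ = 4.02×10⁻⁸ F.
C = (1/C₁ + 1/C₂)⁻¹ = 9.17×10⁻⁹ F.
U = ½CV² = ½ × 9.17×10⁻⁹ × (3.95)² = 7.15×10⁻⁸ J.

71.5 nJ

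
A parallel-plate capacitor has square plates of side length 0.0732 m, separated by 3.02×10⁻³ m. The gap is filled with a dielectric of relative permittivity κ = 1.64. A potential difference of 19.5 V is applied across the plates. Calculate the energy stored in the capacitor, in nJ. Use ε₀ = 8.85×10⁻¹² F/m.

A = (0.0732 m)² = 5.36×10⁻³ m².
C = κε₀A/d = 1.64 × 8.85×10⁻¹² × 5.36×10⁻³ / 3.02×10⁻³ = 2.58×10⁻¹¹ F.
U = ½CV² = ½ × 2.58×10⁻¹¹ × (19.5)² = 4.90×10⁻⁹ J.

U ≈ 4.90 nJ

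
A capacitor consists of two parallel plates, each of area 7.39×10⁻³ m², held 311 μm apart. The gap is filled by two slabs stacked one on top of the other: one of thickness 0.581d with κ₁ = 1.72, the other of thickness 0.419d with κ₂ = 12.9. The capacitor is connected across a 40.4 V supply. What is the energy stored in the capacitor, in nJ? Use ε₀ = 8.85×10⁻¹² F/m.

463 nJ

Stacked slabs ⇒ two capacitors in series, each with the full plate area.
C₁ = κ₁ε₀A/d₁ = 1.72 × 8.85×10⁻¹² × 7.39×10⁻³ / 1.81×10⁻⁴ = 6.23×10⁻¹⁰ F.
C₂ = κ₂ε₀A/d₂ = 12.9 × 8.85×10⁻¹² × 7.39×10⁻³ / 1.30×10⁻⁴ = 6.47×10⁻⁹ F.
C = (1/C₁ + 1/C₂)⁻¹ = 5.68×10⁻¹⁰ F.
U = ½CV² = ½ × 5.68×10⁻¹⁰ × (40.4)² = 4.63×10⁻⁷ J.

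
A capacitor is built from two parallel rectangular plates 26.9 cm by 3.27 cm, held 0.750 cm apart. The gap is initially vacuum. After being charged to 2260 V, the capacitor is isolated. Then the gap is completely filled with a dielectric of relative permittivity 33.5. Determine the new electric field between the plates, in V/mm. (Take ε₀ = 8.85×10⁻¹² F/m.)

9.00 V/mm

A = 26.9 × 3.27 cm² = 8.80×10⁻³ m².
Initially C₁ = ε₀A/d = 8.85×10⁻¹² × 8.80×10⁻³ / 7.50×10⁻³ = 1.04×10⁻¹¹ F.
E₁ = 3.01×10⁵ V/m.
Isolated ⇒ Q is held fixed. V₂ = Q/C₂ = V₁/33.5; E = V/d, so E₂/E₁ = (V₂/V₁)(d₁/d₂) = 0.0299.
E₂ = 0.0299 × 3.01×10⁵ = 9.00×10³ V/m.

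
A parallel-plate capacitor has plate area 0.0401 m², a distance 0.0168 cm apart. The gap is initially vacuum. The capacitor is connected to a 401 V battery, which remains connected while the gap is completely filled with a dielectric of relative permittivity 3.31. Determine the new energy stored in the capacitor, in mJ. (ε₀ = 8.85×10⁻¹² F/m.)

U ≈ 0.562 mJ

Initially C₁ = ε₀A/d = 8.85×10⁻¹² × 4.01×10⁻² / 1.68×10⁻⁴ = 2.11×10⁻⁹ F.
U₁ = 1.70×10⁻⁴ J.
Battery connected ⇒ V is held fixed. C₂ = 3.31 C₁ and U = ½CV², so U₂/U₁ = C₂/C₁ = 3.31.
U₂ = 3.31 × 1.70×10⁻⁴ = 5.62×10⁻⁴ J.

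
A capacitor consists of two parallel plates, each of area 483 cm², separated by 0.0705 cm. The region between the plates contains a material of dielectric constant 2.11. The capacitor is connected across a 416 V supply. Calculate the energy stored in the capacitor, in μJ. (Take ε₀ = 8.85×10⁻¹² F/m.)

A = 483 cm² = 4.83×10⁻² m².
C = κε₀A/d = 2.11 × 8.85×10⁻¹² × 4.83×10⁻² / 7.05×10⁻⁴ = 1.28×10⁻⁹ F.
U = ½CV² = ½ × 1.28×10⁻⁹ × (416)² = 1.11×10⁻⁴ J.

U ≈ 111 μJ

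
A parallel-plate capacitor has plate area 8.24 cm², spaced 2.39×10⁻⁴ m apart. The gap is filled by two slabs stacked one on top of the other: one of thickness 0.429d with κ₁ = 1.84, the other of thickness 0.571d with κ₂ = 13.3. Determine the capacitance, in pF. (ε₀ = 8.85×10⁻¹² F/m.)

A = 8.24 cm² = 8.24×10⁻⁴ m².
Stacked slabs ⇒ two capacitors in series, each with the full plate area.
C₁ = κ₁ε₀A/d₁ = 1.84 × 8.85×10⁻¹² × 8.24×10⁻⁴ / 1.03×10⁻⁴ = 1.31×10⁻¹⁰ F.
C₂ = κ₂ε₀A/d₂ = 13.3 × 8.85×10⁻¹² × 8.24×10⁻⁴ / 1.36×10⁻⁴ = 7.11×10⁻¹⁰ F.
C = (1/C₁ + 1/C₂)⁻¹ = 1.11×10⁻¹⁰ F.

C ≈ 111 pF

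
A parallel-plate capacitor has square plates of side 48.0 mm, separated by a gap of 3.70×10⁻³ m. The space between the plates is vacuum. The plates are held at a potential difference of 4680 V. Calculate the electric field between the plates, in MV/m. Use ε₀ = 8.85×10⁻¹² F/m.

E = V/d = 4680 / 3.70×10⁻³ = 1.26×10⁶ V/m.

E ≈ 1.26 MV/m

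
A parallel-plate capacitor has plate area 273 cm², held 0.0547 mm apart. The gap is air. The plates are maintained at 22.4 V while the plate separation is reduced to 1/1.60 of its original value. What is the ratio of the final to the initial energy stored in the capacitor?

Battery connected ⇒ V is held fixed.
C₂ = 1.60 C₁ and U = ½CV², so U₂/U₁ = C₂/C₁ = 1.60.

U₂/U₁ ≈ 1.60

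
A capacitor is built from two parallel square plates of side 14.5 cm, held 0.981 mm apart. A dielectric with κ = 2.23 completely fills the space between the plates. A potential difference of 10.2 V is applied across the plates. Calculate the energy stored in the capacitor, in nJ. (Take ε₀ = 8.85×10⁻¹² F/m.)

U ≈ 22.0 nJ

A = (14.5 cm)² = 2.10×10⁻² m².
C = κε₀A/d = 2.23 × 8.85×10⁻¹² × 2.10×10⁻² / 9.81×10⁻⁴ = 4.23×10⁻¹⁰ F.
U = ½CV² = ½ × 4.23×10⁻¹⁰ × (10.2)² = 2.20×10⁻⁸ J.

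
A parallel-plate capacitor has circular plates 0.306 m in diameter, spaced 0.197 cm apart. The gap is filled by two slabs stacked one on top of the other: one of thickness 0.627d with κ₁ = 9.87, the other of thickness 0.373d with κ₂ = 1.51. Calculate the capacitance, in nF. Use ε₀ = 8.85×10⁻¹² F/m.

A = π(0.306/2 m)² = 7.35×10⁻² m².
Stacked slabs ⇒ two capacitors in series, each with the full plate area.
C₁ = κ₁ε₀A/d₁ = 9.87 × 8.85×10⁻¹² × 7.35×10⁻² / 1.24×10⁻³ = 5.20×10⁻⁹ F.
C₂ = κ₂ε₀A/d₂ = 1.51 × 8.85×10⁻¹² × 7.35×10⁻² / 7.35×10⁻⁴ = 1.34×10⁻⁹ F.
C = (1/C₁ + 1/C₂)⁻¹ = 1.06×10⁻⁹ F.

1.06 nF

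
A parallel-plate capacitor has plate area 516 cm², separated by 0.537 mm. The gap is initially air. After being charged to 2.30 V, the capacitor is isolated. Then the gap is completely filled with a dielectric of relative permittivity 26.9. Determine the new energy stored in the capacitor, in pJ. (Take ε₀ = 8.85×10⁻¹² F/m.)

A = 516 cm² = 5.16×10⁻² m².
Initially C₁ = ε₀A/d = 8.85×10⁻¹² × 5.16×10⁻² / 5.37×10⁻⁴ = 8.50×10⁻¹⁰ F.
U₁ = 2.25×10⁻⁹ J.
Isolated ⇒ Q is held fixed. C₂ = 26.9 C₁ and U = Q²/(2C), so U₂/U₁ = C₁/C₂ = 0.0372.
U₂ = 0.0372 × 2.25×10⁻⁹ = 8.36×10⁻¹¹ J.

U ≈ 83.6 pJ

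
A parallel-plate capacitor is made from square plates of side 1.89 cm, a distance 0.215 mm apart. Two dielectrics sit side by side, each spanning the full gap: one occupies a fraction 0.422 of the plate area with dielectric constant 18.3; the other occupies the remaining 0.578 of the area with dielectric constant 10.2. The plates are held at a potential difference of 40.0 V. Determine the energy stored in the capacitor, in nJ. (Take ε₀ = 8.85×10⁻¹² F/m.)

A = (1.89 cm)² = 3.57×10⁻⁴ m².
Side-by-side slabs ⇒ two capacitors in parallel, each spanning the full gap.
C₁ = κ₁ε₀A₁/d = 18.3 × 8.85×10⁻¹² × 1.51×10⁻⁴ / 2.15×10⁻⁴ = 1.14×10⁻¹⁰ F.
C₂ = κ₂ε₀A₂/d = 10.2 × 8.85×10⁻¹² × 2.06×10⁻⁴ / 2.15×10⁻⁴ = 8.67×10⁻¹¹ F.
C = C₁ + C₂ = 2.00×10⁻¹⁰ F.
U = ½CV² = ½ × 2.00×10⁻¹⁰ × (40.0)² = 1.60×10⁻⁷ J.

160 nJ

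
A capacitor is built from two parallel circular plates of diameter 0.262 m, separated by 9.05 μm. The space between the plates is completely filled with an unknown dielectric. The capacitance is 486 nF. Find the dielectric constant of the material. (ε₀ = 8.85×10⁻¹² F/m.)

A = π(0.262/2 m)² = 5.39×10⁻² m².
κ = Cd/(ε₀A) = 4.86×10⁻⁷ × 9.05×10⁻⁶ / (8.85×10⁻¹² × 5.39×10⁻²) = 9.22.

9.22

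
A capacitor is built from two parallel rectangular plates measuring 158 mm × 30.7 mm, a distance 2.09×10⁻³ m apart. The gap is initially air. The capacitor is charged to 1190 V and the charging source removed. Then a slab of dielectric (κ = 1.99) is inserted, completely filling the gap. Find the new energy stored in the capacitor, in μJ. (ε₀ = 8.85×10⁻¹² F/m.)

A = 158 × 30.7 mm² = 4.85×10⁻³ m².
Initially C₁ = ε₀A/d = 8.85×10⁻¹² × 4.85×10⁻³ / 2.09×10⁻³ = 2.05×10⁻¹¹ F.
U₁ = 1.45×10⁻⁵ J.
Isolated ⇒ Q is held fixed. C₂ = 1.99 C₁ and U = Q²/(2C), so U₂/U₁ = C₁/C₂ = 0.503.
U₂ = 0.503 × 1.45×10⁻⁵ = 7.31×10⁻⁶ J.

7.31 μJ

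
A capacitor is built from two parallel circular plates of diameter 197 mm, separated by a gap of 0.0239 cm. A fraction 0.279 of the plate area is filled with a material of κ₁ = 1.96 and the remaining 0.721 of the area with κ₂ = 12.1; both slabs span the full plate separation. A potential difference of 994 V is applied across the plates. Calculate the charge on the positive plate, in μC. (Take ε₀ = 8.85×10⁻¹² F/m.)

A = π(197/2 mm)² = 3.05×10⁻² m².
Side-by-side slabs ⇒ two capacitors in parallel, each spanning the full gap.
C₁ = κ₁ε₀A₁/d = 1.96 × 8.85×10⁻¹² × 8.50×10⁻³ / 2.39×10⁻⁴ = 6.17×10⁻¹⁰ F.
C₂ = κ₂ε₀A₂/d = 12.1 × 8.85×10⁻¹² × 2.20×10⁻² / 2.39×10⁻⁴ = 9.85×10⁻⁹ F.
C = C₁ + C₂ = 1.05×10⁻⁸ F.
Q = CV = 1.05×10⁻⁸ × 994 = 1.04×10⁻⁵ C.

Q ≈ 10.4 μC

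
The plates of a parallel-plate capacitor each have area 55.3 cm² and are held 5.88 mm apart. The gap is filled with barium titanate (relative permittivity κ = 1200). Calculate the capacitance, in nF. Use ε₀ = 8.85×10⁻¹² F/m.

C ≈ 9.99 nF

A = 55.3 cm² = 5.53×10⁻³ m².
C = κε₀A/d = 1200 × 8.85×10⁻¹² × 5.53×10⁻³ / 5.88×10⁻³ = 9.99×10⁻⁹ F.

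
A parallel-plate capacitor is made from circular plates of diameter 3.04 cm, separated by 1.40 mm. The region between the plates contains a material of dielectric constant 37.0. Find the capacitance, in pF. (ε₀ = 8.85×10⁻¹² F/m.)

C ≈ 170 pF

A = π(3.04/2 cm)² = 7.26×10⁻⁴ m².
C = κε₀A/d = 37.0 × 8.85×10⁻¹² × 7.26×10⁻⁴ / 1.40×10⁻³ = 1.70×10⁻¹⁰ F.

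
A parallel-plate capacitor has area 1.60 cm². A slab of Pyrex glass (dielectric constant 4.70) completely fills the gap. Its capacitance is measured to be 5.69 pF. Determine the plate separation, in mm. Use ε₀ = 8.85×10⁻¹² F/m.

A = 1.60 cm² = 1.60×10⁻⁴ m².
d = κε₀A/C = 4.70 × 8.85×10⁻¹² × 1.60×10⁻⁴ / 5.69×10⁻¹² = 1.17×10⁻³ m.

d ≈ 1.17 mm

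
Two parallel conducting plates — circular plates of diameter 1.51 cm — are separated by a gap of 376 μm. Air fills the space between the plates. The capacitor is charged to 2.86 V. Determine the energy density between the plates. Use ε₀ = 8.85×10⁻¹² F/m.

E = V/d = 2.86 / 3.76×10⁻⁴ = 7.61×10³ V/m.
u = ½ε₀E² = ½ × 8.85×10⁻¹² × (7.61×10³)² = 2.56×10⁻⁴ J/m³.

u ≈ 256 μJ/m³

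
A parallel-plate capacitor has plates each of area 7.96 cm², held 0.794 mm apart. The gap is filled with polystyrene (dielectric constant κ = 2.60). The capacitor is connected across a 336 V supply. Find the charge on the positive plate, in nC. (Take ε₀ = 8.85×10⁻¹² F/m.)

A = 7.96 cm² = 7.96×10⁻⁴ m².
C = κε₀A/d = 2.60 × 8.85×10⁻¹² × 7.96×10⁻⁴ / 7.94×10⁻⁴ = 2.31×10⁻¹¹ F.
Q = CV = 2.31×10⁻¹¹ × 336 = 7.75×10⁻⁹ C.

7.75 nC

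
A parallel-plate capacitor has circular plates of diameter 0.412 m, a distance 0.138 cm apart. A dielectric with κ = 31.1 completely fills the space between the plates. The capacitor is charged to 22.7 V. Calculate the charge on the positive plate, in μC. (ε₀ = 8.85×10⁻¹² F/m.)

0.604 μC

A = π(0.412/2 m)² = 0.133 m².
C = κε₀A/d = 31.1 × 8.85×10⁻¹² × 0.133 / 1.38×10⁻³ = 2.66×10⁻⁸ F.
Q = CV = 2.66×10⁻⁸ × 22.7 = 6.04×10⁻⁷ C.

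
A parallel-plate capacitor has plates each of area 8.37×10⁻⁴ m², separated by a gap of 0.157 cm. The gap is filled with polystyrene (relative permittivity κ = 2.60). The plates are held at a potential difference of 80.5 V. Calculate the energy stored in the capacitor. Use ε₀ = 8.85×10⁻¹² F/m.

C = κε₀A/d = 2.60 × 8.85×10⁻¹² × 8.37×10⁻⁴ / 1.57×10⁻³ = 1.23×10⁻¹¹ F.
U = ½CV² = ½ × 1.23×10⁻¹¹ × (80.5)² = 3.97×10⁻⁸ J.

39.7 nJ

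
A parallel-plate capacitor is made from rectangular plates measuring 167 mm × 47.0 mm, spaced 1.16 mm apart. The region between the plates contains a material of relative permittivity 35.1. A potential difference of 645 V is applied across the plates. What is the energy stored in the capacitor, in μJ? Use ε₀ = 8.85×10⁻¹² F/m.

A = 167 × 47.0 mm² = 7.85×10⁻³ m².
C = κε₀A/d = 35.1 × 8.85×10⁻¹² × 7.85×10⁻³ / 1.16×10⁻³ = 2.10×10⁻⁹ F.
U = ½CV² = ½ × 2.10×10⁻⁹ × (645)² = 4.37×10⁻⁴ J.

437 μJ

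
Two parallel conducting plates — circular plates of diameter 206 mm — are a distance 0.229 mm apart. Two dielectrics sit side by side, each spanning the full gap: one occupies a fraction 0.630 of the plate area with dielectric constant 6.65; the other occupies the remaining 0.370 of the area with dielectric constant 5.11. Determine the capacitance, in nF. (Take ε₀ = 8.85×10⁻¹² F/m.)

A = π(206/2 mm)² = 3.33×10⁻² m².
Side-by-side slabs ⇒ two capacitors in parallel, each spanning the full gap.
C₁ = κ₁ε₀A₁/d = 6.65 × 8.85×10⁻¹² × 2.10×10⁻² / 2.29×10⁻⁴ = 5.40×10⁻⁹ F.
C₂ = κ₂ε₀A₂/d = 5.11 × 8.85×10⁻¹² × 1.23×10⁻² / 2.29×10⁻⁴ = 2.44×10⁻⁹ F.
C = C₁ + C₂ = 7.83×10⁻⁹ F.

C ≈ 7.83 nF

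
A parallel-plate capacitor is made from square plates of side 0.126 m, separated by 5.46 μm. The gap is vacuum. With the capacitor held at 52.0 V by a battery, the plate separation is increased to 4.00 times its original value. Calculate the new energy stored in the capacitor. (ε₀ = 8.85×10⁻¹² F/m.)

A = (0.126 m)² = 1.59×10⁻² m².
Initially C₁ = ε₀A/d = 8.85×10⁻¹² × 1.59×10⁻² / 5.46×10⁻⁶ = 2.57×10⁻⁸ F.
U₁ = 3.48×10⁻⁵ J.
Battery connected ⇒ V is held fixed. C₂ = 0.250 C₁ and U = ½CV², so U₂/U₁ = C₂/C₁ = 0.250.
U₂ = 0.250 × 3.48×10⁻⁵ = 8.70×10⁻⁶ J.

U ≈ 8.70 μJ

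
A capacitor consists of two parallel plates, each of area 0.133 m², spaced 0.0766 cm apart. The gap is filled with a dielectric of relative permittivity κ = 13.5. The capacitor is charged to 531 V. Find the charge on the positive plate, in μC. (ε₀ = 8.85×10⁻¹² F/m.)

Q ≈ 11.0 μC

C = κε₀A/d = 13.5 × 8.85×10⁻¹² × 0.133 / 7.66×10⁻⁴ = 2.07×10⁻⁸ F.
Q = CV = 2.07×10⁻⁸ × 531 = 1.10×10⁻⁵ C.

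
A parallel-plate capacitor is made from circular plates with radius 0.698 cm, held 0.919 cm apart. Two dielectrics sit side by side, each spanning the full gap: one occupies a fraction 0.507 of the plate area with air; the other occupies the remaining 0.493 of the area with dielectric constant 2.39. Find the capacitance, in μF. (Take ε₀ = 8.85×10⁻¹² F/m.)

A = π(0.698 cm)² = 1.53×10⁻⁴ m².
Side-by-side slabs ⇒ two capacitors in parallel, each spanning the full gap.
C₁ = κ₁ε₀A₁/d = 1.00 × 8.85×10⁻¹² × 7.76×10⁻⁵ / 9.19×10⁻³ = 7.47×10⁻¹⁴ F.
C₂ = κ₂ε₀A₂/d = 2.39 × 8.85×10⁻¹² × 7.55×10⁻⁵ / 9.19×10⁻³ = 1.74×10⁻¹³ F.
C = C₁ + C₂ = 2.48×10⁻¹³ F.

C ≈ 2.48×10⁻⁷ μF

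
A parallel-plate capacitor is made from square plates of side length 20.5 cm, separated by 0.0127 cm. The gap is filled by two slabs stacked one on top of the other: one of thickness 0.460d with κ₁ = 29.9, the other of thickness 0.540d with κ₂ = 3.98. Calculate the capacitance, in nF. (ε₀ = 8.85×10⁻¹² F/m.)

C ≈ 19.4 nF

A = (20.5 cm)² = 4.20×10⁻² m².
Stacked slabs ⇒ two capacitors in series, each with the full plate area.
C₁ = κ₁ε₀A/d₁ = 29.9 × 8.85×10⁻¹² × 4.20×10⁻² / 5.84×10⁻⁵ = 1.90×10⁻⁷ F.
C₂ = κ₂ε₀A/d₂ = 3.98 × 8.85×10⁻¹² × 4.20×10⁻² / 6.86×10⁻⁵ = 2.16×10⁻⁸ F.
C = (1/C₁ + 1/C₂)⁻¹ = 1.94×10⁻⁸ F.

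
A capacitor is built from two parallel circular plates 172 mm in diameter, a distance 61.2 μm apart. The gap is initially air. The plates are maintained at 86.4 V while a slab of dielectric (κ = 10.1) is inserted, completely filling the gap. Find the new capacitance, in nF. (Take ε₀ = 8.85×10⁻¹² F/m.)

C ≈ 33.9 nF

A = π(172/2 mm)² = 2.32×10⁻² m².
Initially C₁ = ε₀A/d = 8.85×10⁻¹² × 2.32×10⁻² / 6.12×10⁻⁵ = 3.36×10⁻⁹ F.
C = κε₀A/d scales with κ, so C₂/C₁ = κ = 10.1.
C₂ = 10.1 × 3.36×10⁻⁹ = 3.39×10⁻⁸ F.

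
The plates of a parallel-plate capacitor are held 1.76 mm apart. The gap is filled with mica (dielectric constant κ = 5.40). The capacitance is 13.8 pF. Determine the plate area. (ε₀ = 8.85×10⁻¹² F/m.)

5.08 cm²

A = Cd/(κε₀) = 1.38×10⁻¹¹ × 1.76×10⁻³ / (5.40 × 8.85×10⁻¹²) = 5.08×10⁻⁴ m².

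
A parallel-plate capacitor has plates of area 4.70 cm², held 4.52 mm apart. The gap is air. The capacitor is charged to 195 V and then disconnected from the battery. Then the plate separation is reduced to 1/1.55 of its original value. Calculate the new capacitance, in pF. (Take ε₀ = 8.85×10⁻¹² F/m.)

C ≈ 1.43 pF

A = 4.70 cm² = 4.70×10⁻⁴ m².
Initially C₁ = ε₀A/d = 8.85×10⁻¹² × 4.70×10⁻⁴ / 4.52×10⁻³ = 9.20×10⁻¹³ F.
C = ε₀A/d scales as 1/d, so C₂/C₁ = d₁/d₂ = 1.55.
C₂ = 1.55 × 9.20×10⁻¹³ = 1.43×10⁻¹² F.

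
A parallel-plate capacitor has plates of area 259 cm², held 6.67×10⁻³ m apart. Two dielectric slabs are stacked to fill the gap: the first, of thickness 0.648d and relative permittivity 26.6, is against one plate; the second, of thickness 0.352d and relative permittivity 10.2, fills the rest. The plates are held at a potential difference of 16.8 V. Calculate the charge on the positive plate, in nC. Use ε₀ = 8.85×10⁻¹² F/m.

A = 259 cm² = 2.59×10⁻² m².
Stacked slabs ⇒ two capacitors in series, each with the full plate area.
C₁ = κ₁ε₀A/d₁ = 26.6 × 8.85×10⁻¹² × 2.59×10⁻² / 4.32×10⁻³ = 1.41×10⁻⁹ F.
C₂ = κ₂ε₀A/d₂ = 10.2 × 8.85×10⁻¹² × 2.59×10⁻² / 2.35×10⁻³ = 9.96×10⁻¹⁰ F.
C = (1/C₁ + 1/C₂)⁻¹ = 5.84×10⁻¹⁰ F.
Q = CV = 5.84×10⁻¹⁰ × 16.8 = 9.81×10⁻⁹ C.

9.81 nC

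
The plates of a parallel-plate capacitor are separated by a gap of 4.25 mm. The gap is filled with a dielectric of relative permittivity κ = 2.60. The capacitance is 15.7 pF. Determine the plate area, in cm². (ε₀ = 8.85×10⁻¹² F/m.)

A ≈ 29.0 cm²

A = Cd/(κε₀) = 1.57×10⁻¹¹ × 4.25×10⁻³ / (2.60 × 8.85×10⁻¹²) = 2.90×10⁻³ m².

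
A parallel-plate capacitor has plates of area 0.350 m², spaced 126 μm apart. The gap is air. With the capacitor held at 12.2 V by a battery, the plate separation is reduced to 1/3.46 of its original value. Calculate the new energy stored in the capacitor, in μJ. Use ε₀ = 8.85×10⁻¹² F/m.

U ≈ 6.33 μJ

Initially C₁ = ε₀A/d = 8.85×10⁻¹² × 0.350 / 1.26×10⁻⁴ = 2.46×10⁻⁸ F.
U₁ = 1.83×10⁻⁶ J.
Battery connected ⇒ V is held fixed. C₂ = 3.46 C₁ and U = ½CV², so U₂/U₁ = C₂/C₁ = 3.46.
U₂ = 3.46 × 1.83×10⁻⁶ = 6.33×10⁻⁶ J.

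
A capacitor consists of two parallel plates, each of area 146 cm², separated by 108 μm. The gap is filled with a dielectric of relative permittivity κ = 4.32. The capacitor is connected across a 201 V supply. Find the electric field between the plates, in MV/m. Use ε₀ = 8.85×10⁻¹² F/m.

E ≈ 1.86 MV/m

E = V/d = 201 / 1.08×10⁻⁴ = 1.86×10⁶ V/m.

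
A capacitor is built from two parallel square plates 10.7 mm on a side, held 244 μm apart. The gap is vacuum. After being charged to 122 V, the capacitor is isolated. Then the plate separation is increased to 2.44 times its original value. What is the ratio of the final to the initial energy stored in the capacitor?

2.44

Isolated ⇒ Q is held fixed.
C₂ = 0.410 C₁ and U = Q²/(2C), so U₂/U₁ = C₁/C₂ = 2.44.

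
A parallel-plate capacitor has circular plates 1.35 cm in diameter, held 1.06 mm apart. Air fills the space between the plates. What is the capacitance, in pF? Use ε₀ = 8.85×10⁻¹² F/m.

A = π(1.35/2 cm)² = 1.43×10⁻⁴ m².
C = ε₀A/d = 8.85×10⁻¹² × 1.43×10⁻⁴ / 1.06×10⁻³ = 1.20×10⁻¹² F.

1.20 pF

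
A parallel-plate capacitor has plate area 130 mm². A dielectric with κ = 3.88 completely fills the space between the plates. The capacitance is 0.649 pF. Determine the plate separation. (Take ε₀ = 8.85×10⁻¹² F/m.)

A = 130 mm² = 1.30×10⁻⁴ m².
d = κε₀A/C = 3.88 × 8.85×10⁻¹² × 1.30×10⁻⁴ / 6.49×10⁻¹³ = 6.88×10⁻³ m.

6.88 mm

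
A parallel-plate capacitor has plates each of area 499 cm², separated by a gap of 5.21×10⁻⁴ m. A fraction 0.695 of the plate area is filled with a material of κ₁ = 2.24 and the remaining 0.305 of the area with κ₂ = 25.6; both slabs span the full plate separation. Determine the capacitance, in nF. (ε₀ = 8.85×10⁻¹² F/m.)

7.94 nF

A = 499 cm² = 4.99×10⁻² m².
Side-by-side slabs ⇒ two capacitors in parallel, each spanning the full gap.
C₁ = κ₁ε₀A₁/d = 2.24 × 8.85×10⁻¹² × 3.47×10⁻² / 5.21×10⁻⁴ = 1.32×10⁻⁹ F.
C₂ = κ₂ε₀A₂/d = 25.6 × 8.85×10⁻¹² × 1.52×10⁻² / 5.21×10⁻⁴ = 6.62×10⁻⁹ F.
C = C₁ + C₂ = 7.94×10⁻⁹ F.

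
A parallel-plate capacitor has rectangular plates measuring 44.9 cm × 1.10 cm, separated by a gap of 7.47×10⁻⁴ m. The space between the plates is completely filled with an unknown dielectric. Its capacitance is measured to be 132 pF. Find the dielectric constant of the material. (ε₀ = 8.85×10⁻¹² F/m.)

A = 44.9 × 1.10 cm² = 4.94×10⁻³ m².
κ = Cd/(ε₀A) = 1.32×10⁻¹⁰ × 7.47×10⁻⁴ / (8.85×10⁻¹² × 4.94×10⁻³) = 2.26.

2.26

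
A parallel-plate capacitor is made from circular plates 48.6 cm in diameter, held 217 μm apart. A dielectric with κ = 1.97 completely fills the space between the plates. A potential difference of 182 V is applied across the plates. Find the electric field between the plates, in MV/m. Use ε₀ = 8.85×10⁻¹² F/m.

E = V/d = 182 / 2.17×10⁻⁴ = 8.39×10⁵ V/m.

E ≈ 0.839 MV/m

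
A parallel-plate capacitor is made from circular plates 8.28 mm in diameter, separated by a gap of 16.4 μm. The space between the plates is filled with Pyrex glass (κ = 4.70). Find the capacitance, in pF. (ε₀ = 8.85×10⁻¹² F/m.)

A = π(8.28/2 mm)² = 5.38×10⁻⁵ m².
C = κε₀A/d = 4.70 × 8.85×10⁻¹² × 5.38×10⁻⁵ / 1.64×10⁻⁵ = 1.37×10⁻¹⁰ F.

137 pF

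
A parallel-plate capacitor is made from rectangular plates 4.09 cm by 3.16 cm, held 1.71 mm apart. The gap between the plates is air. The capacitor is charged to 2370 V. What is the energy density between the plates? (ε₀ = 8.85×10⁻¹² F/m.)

E = V/d = 2370 / 1.71×10⁻³ = 1.39×10⁶ V/m.
u = ½ε₀E² = ½ × 8.85×10⁻¹² × (1.39×10⁶)² = 8.50 J/m³.

u ≈ 8.50 J/m³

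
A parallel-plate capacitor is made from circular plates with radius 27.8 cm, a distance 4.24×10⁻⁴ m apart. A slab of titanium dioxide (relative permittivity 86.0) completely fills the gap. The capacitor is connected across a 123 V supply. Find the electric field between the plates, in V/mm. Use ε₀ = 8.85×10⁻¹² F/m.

E ≈ 290 V/mm

E = V/d = 123 / 4.24×10⁻⁴ = 2.90×10⁵ V/m.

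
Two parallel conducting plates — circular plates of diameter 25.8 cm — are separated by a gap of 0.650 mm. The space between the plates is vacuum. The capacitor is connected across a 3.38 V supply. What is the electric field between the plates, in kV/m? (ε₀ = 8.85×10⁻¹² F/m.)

E = V/d = 3.38 / 6.50×10⁻⁴ = 5.20×10³ V/m.

5.20 kV/m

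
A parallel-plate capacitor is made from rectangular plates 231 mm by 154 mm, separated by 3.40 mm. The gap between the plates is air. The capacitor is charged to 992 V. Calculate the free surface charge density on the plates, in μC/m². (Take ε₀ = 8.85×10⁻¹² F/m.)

A = 231 × 154 mm² = 3.56×10⁻² m².
C = ε₀A/d = 8.85×10⁻¹² × 3.56×10⁻² / 3.40×10⁻³ = 9.26×10⁻¹¹ F.
σ = Q/A = CV/A = 9.26×10⁻¹¹ × 992 / 3.56×10⁻² = 2.58×10⁻⁶ C/m².

σ ≈ 2.58 μC/m²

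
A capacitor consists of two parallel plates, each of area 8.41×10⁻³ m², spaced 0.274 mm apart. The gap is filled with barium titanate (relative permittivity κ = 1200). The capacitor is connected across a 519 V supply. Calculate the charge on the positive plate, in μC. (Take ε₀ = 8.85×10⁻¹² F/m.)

Q ≈ 169 μC

C = κε₀A/d = 1200 × 8.85×10⁻¹² × 8.41×10⁻³ / 2.74×10⁻⁴ = 3.26×10⁻⁷ F.
Q = CV = 3.26×10⁻⁷ × 519 = 1.69×10⁻⁴ C.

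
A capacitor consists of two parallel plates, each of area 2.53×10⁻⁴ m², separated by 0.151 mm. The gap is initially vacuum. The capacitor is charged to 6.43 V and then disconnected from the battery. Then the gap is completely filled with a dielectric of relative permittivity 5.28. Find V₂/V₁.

Isolated ⇒ Q is held fixed.
C₂ = 5.28 C₁ and V = Q/C, so V₂/V₁ = C₁/C₂ = 0.189.

0.189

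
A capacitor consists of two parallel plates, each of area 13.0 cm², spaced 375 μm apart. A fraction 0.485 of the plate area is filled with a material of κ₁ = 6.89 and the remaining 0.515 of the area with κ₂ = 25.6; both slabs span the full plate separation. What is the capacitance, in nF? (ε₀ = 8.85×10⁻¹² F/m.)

A = 13.0 cm² = 1.30×10⁻³ m².
Side-by-side slabs ⇒ two capacitors in parallel, each spanning the full gap.
C₁ = κ₁ε₀A₁/d = 6.89 × 8.85×10⁻¹² × 6.31×10⁻⁴ / 3.75×10⁻⁴ = 1.03×10⁻¹⁰ F.
C₂ = κ₂ε₀A₂/d = 25.6 × 8.85×10⁻¹² × 6.70×10⁻⁴ / 3.75×10⁻⁴ = 4.04×10⁻¹⁰ F.
C = C₁ + C₂ = 5.07×10⁻¹⁰ F.

C ≈ 0.507 nF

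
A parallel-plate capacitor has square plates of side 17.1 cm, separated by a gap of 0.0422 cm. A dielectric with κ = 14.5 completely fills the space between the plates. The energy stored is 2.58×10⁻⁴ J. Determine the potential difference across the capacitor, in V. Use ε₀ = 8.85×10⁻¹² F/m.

V ≈ 241 V

A = (17.1 cm)² = 2.92×10⁻² m².
C = κε₀A/d = 14.5 × 8.85×10⁻¹² × 2.92×10⁻² / 4.22×10⁻⁴ = 8.89×10⁻⁹ F.
V = √(2U/C) = √(2 × 2.58×10⁻⁴ / 8.89×10⁻⁹) = 2.41×10² V.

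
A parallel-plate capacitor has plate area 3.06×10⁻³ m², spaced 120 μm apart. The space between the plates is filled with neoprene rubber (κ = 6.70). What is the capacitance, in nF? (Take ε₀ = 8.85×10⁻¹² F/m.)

C = κε₀A/d = 6.70 × 8.85×10⁻¹² × 3.06×10⁻³ / 1.20×10⁻⁴ = 1.51×10⁻⁹ F.

1.51 nF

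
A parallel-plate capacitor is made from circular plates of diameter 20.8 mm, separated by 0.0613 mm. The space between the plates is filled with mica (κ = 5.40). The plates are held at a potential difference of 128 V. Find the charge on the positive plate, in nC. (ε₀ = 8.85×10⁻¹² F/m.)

Q ≈ 33.9 nC

A = π(20.8/2 mm)² = 3.40×10⁻⁴ m².
C = κε₀A/d = 5.40 × 8.85×10⁻¹² × 3.40×10⁻⁴ / 6.13×10⁻⁵ = 2.65×10⁻¹⁰ F.
Q = CV = 2.65×10⁻¹⁰ × 128 = 3.39×10⁻⁸ C.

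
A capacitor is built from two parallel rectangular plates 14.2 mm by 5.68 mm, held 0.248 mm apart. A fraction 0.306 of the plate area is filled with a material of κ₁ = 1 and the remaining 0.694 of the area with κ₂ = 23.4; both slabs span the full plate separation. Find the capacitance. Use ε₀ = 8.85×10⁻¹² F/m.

47.6 pF

A = 14.2 × 5.68 mm² = 8.07×10⁻⁵ m².
Side-by-side slabs ⇒ two capacitors in parallel, each spanning the full gap.
C₁ = κ₁ε₀A₁/d = 1.00 × 8.85×10⁻¹² × 2.47×10⁻⁵ / 2.48×10⁻⁴ = 8.81×10⁻¹³ F.
C₂ = κ₂ε₀A₂/d = 23.4 × 8.85×10⁻¹² × 5.60×10⁻⁵ / 2.48×10⁻⁴ = 4.67×10⁻¹¹ F.
C = C₁ + C₂ = 4.76×10⁻¹¹ F.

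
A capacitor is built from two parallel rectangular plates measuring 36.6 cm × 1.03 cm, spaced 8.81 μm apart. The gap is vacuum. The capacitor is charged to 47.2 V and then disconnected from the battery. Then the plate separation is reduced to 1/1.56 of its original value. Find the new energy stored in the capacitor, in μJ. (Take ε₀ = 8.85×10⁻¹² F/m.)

2.70 μJ

A = 36.6 × 1.03 cm² = 3.77×10⁻³ m².
Initially C₁ = ε₀A/d = 8.85×10⁻¹² × 3.77×10⁻³ / 8.81×10⁻⁶ = 3.79×10⁻⁹ F.
U₁ = 4.22×10⁻⁶ J.
Isolated ⇒ Q is held fixed. C₂ = 1.56 C₁ and U = Q²/(2C), so U₂/U₁ = C₁/C₂ = 0.641.
U₂ = 0.641 × 4.22×10⁻⁶ = 2.70×10⁻⁶ J.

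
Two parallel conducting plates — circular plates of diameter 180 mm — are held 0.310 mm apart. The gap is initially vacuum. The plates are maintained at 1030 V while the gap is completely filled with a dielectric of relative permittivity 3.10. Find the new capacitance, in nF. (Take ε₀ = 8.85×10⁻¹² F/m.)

2.25 nF

A = π(180/2 mm)² = 2.54×10⁻² m².
Initially C₁ = ε₀A/d = 8.85×10⁻¹² × 2.54×10⁻² / 3.10×10⁻⁴ = 7.26×10⁻¹⁰ F.
C = κε₀A/d scales with κ, so C₂/C₁ = κ = 3.10.
C₂ = 3.10 × 7.26×10⁻¹⁰ = 2.25×10⁻⁹ F.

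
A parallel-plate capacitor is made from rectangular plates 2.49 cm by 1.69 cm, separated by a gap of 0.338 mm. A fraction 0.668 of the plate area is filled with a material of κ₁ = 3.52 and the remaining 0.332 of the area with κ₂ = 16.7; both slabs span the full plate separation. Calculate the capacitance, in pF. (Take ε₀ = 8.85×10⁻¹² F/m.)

A = 2.49 × 1.69 cm² = 4.21×10⁻⁴ m².
Side-by-side slabs ⇒ two capacitors in parallel, each spanning the full gap.
C₁ = κ₁ε₀A₁/d = 3.52 × 8.85×10⁻¹² × 2.81×10⁻⁴ / 3.38×10⁻⁴ = 2.59×10⁻¹¹ F.
C₂ = κ₂ε₀A₂/d = 16.7 × 8.85×10⁻¹² × 1.40×10⁻⁴ / 3.38×10⁻⁴ = 6.11×10⁻¹¹ F.
C = C₁ + C₂ = 8.70×10⁻¹¹ F.

C ≈ 87.0 pF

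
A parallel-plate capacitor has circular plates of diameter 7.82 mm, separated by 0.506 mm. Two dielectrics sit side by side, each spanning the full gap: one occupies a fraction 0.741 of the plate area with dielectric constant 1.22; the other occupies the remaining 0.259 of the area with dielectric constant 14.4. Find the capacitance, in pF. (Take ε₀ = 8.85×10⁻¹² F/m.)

3.89 pF

A = π(7.82/2 mm)² = 4.80×10⁻⁵ m².
Side-by-side slabs ⇒ two capacitors in parallel, each spanning the full gap.
C₁ = κ₁ε₀A₁/d = 1.22 × 8.85×10⁻¹² × 3.56×10⁻⁵ / 5.06×10⁻⁴ = 7.59×10⁻¹³ F.
C₂ = κ₂ε₀A₂/d = 14.4 × 8.85×10⁻¹² × 1.24×10⁻⁵ / 5.06×10⁻⁴ = 3.13×10⁻¹² F.
C = C₁ + C₂ = 3.89×10⁻¹² F.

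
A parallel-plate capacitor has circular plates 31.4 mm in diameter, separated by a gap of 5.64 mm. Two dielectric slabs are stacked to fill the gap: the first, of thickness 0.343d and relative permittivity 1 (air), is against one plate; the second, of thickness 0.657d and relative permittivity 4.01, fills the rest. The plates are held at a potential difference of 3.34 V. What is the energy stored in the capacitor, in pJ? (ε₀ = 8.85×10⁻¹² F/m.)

A = π(31.4/2 mm)² = 7.74×10⁻⁴ m².
Stacked slabs ⇒ two capacitors in series, each with the full plate area.
C₁ = κ₁ε₀A/d₁ = 1.00 × 8.85×10⁻¹² × 7.74×10⁻⁴ / 1.93×10⁻³ = 3.54×10⁻¹² F.
C₂ = κ₂ε₀A/d₂ = 4.01 × 8.85×10⁻¹² × 7.74×10⁻⁴ / 3.71×10⁻³ = 7.42×10⁻¹² F.
C = (1/C₁ + 1/C₂)⁻¹ = 2.40×10⁻¹² F.
U = ½CV² = ½ × 2.40×10⁻¹² × (3.34)² = 1.34×10⁻¹¹ J.

13.4 pJ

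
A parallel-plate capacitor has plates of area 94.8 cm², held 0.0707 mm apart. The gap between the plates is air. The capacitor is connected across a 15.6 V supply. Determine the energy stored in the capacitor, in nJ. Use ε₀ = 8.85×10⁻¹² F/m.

A = 94.8 cm² = 9.48×10⁻³ m².
C = ε₀A/d = 8.85×10⁻¹² × 9.48×10⁻³ / 7.07×10⁻⁵ = 1.19×10⁻⁹ F.
U = ½CV² = ½ × 1.19×10⁻⁹ × (15.6)² = 1.44×10⁻⁷ J.

144 nJ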